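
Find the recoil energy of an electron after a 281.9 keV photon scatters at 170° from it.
147.3382 keV

By energy conservation: K_e = E_initial - E_final

First find the scattered photon energy:
Initial wavelength: λ = hc/E = 4.3982 pm
Compton shift: Δλ = λ_C(1 - cos(170°)) = 4.8158 pm
Final wavelength: λ' = 4.3982 + 4.8158 = 9.2139 pm
Final photon energy: E' = hc/λ' = 134.5618 keV

Electron kinetic energy:
K_e = E - E' = 281.9000 - 134.5618 = 147.3382 keV

(Intermediate values are shown rounded; full precision is carried through to the final answer.)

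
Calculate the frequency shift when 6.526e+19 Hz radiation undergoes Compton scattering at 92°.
2.306e+19 Hz (decrease)

Convert frequency to wavelength (c = 299792458 m/s):
λ₀ = c/f₀ = 299792458/6.526e+19 = 4.5938164e-12 m = 4.5938 pm

Calculate Compton shift:
Δλ = λ_C(1 - cos(92°)) = 2.5110 pm

Final wavelength:
λ' = λ₀ + Δλ = 4.5938 + 2.5110 = 7.1048 pm

Final frequency:
f' = c/λ' = 299792458/7.1048036e-12 = 4.2195742e+19 Hz

Frequency shift (decrease):
Δf = f₀ - f' = 6.526e+19 - 4.2195742e+19 = 2.306e+19 Hz

(Intermediate values are shown rounded; full precision is carried through to the final answer.)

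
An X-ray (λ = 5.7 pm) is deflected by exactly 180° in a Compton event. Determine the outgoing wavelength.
10.5526 pm

Using the Compton formula: λ' = λ + λ_C(1 − cos θ)

For θ = 180°, cos θ = -1 (exact) = -1.0000, so:
1 − cos 180° = 1 − (-1) = 2.0000

Δλ = λ_C × 2.0000 = 2.4263 × 2.0000 = 4.8526 pm

λ' = 5.7 + 4.8526 = 10.5526 pm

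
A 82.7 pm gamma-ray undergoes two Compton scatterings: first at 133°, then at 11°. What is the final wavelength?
86.8256 pm

Apply Compton shift twice:

First scattering at θ₁ = 133°:
Δλ₁ = λ_C(1 - cos(133°))
Δλ₁ = 2.4263 × 1.6820
Δλ₁ = 4.0810 pm

After first scattering:
λ₁ = 82.7 + 4.0810 = 86.7810 pm

Second scattering at θ₂ = 11°:
Δλ₂ = λ_C(1 - cos(11°))
Δλ₂ = 2.4263 × 0.0184
Δλ₂ = 0.0446 pm

Final wavelength:
λ₂ = 86.7810 + 0.0446 = 86.8256 pm

Total shift: Δλ_total = 4.0810 + 0.0446 = 4.1256 pm

(Intermediate values are shown rounded; full precision is carried through to the final answer.)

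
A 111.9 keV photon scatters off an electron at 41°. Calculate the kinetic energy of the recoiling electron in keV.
5.7042 keV

By energy conservation: K_e = E_initial - E_final

First find the scattered photon energy:
Initial wavelength: λ = hc/E = 11.0799 pm
Compton shift: Δλ = λ_C(1 - cos(41°)) = 0.5952 pm
Final wavelength: λ' = 11.0799 + 0.5952 = 11.6751 pm
Final photon energy: E' = hc/λ' = 106.1958 keV

Electron kinetic energy:
K_e = E - E' = 111.9000 - 106.1958 = 5.7042 keV

(Intermediate values are shown rounded; full precision is carried through to the final answer.)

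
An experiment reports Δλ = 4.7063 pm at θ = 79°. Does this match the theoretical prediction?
No, inconsistent

Calculate the expected shift for θ = 79°:

Δλ_expected = λ_C(1 - cos(79°))
Δλ_expected = 2.4263 × (1 - cos(79°))
Δλ_expected = 2.4263 × 0.8092
Δλ_expected = 1.9633 pm

Given shift: 4.7063 pm
Expected shift: 1.9633 pm
Difference: 2.7429 pm

The values do not match. The given shift corresponds to θ ≈ 160.0°, not 79°.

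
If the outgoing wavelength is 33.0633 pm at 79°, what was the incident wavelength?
31.1000 pm

From λ' = λ + Δλ, we have λ = λ' - Δλ

First calculate the Compton shift:
Δλ = λ_C(1 - cos θ)
Δλ = 2.4263 × (1 - cos(79°))
Δλ = 2.4263 × 0.8092
Δλ = 1.9633 pm

Initial wavelength:
λ = λ' - Δλ
λ = 33.0633 - 1.9633
λ = 31.1000 pm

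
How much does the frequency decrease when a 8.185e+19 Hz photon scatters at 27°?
5.512e+18 Hz (decrease)

Convert frequency to wavelength (c = 299792458 m/s):
λ₀ = c/f₀ = 299792458/8.185e+19 = 3.6627057e-12 m = 3.6627 pm

Calculate Compton shift:
Δλ = λ_C(1 - cos(27°)) = 0.2645 pm

Final wavelength:
λ' = λ₀ + Δλ = 3.6627 + 0.2645 = 3.9272 pm

Final frequency:
f' = c/λ' = 299792458/3.9271576e-12 = 7.6338280e+19 Hz

Frequency shift (decrease):
Δf = f₀ - f' = 8.185e+19 - 7.6338280e+19 = 5.512e+18 Hz

(Intermediate values are shown rounded; full precision is carried through to the final answer.)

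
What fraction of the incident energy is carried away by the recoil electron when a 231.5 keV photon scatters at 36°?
0.0796 (or 7.96%)

Calculate initial and final photon energies:

Initial: E₀ = 231.5 keV → λ₀ = 5.3557 pm
Compton shift: Δλ = 0.4634 pm
Final wavelength: λ' = 5.8191 pm
Final energy: E' = 213.0652 keV

Fractional energy loss:
(E₀ - E')/E₀ = (231.5000 - 213.0652)/231.5000
= 18.4348/231.5000
= 0.0796
= 7.96%

(Intermediate values are shown rounded; full precision is carried through to the final answer.)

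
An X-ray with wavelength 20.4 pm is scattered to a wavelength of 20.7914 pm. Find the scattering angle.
33.00°

First find the wavelength shift:
Δλ = λ' - λ = 20.7914 - 20.4 = 0.3914 pm

Using Δλ = λ_C(1 - cos θ), with λ_C = h/(m_e·c) ≈ 2.42631024 pm:
cos θ = 1 - Δλ/λ_C
cos θ = 1 - 0.3914/2.42631024
cos θ = 0.838685

θ = arccos(0.838685)
θ = 33.00°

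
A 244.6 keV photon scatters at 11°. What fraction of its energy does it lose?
0.0087 (or 0.87%)

Calculate initial and final photon energies:

Initial: E₀ = 244.6 keV → λ₀ = 5.0689 pm
Compton shift: Δλ = 0.0446 pm
Final wavelength: λ' = 5.1134 pm
Final energy: E' = 242.4676 keV

Fractional energy loss:
(E₀ - E')/E₀ = (244.6000 - 242.4676)/244.6000
= 2.1324/244.6000
= 0.0087
= 0.87%

(Intermediate values are shown rounded; full precision is carried through to the final answer.)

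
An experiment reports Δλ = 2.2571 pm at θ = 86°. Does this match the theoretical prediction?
Yes, consistent

Calculate the expected shift for θ = 86°:

Δλ_expected = λ_C(1 - cos(86°))
Δλ_expected = 2.4263 × (1 - cos(86°))
Δλ_expected = 2.4263 × 0.9302
Δλ_expected = 2.2571 pm

Given shift: 2.2571 pm
Expected shift: 2.2571 pm
Difference: 0.0000 pm

The values match. This is consistent with Compton scattering at the stated angle.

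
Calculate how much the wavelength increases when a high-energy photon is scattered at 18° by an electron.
0.1188 pm

Using the Compton scattering formula:
Δλ = λ_C(1 - cos θ)

where λ_C = h/(m_e·c) ≈ 2.4263 pm is the Compton wavelength of an electron.

For θ = 18°:
cos(18°) = 0.9511
1 - cos(18°) = 0.0489

Δλ = 2.4263 × 0.0489
Δλ = 0.1188 pm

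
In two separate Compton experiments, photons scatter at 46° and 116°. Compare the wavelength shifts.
116° produces the larger shift by a factor of 4.711

Calculate both shifts using Δλ = λ_C(1 - cos θ):

For θ₁ = 46°:
Δλ₁ = 2.4263 × (1 - cos(46°))
Δλ₁ = 2.4263 × 0.3053
Δλ₁ = 0.7409 pm

For θ₂ = 116°:
Δλ₂ = 2.4263 × (1 - cos(116°))
Δλ₂ = 2.4263 × 1.4384
Δλ₂ = 3.4899 pm

The 116° angle produces the larger shift.
Ratio: 3.4899/0.7409 = 4.711

(Intermediate values are shown rounded; full precision is carried through to the final answer.)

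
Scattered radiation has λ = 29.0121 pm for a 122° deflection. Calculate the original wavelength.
25.3000 pm

From λ' = λ + Δλ, we have λ = λ' - Δλ

First calculate the Compton shift:
Δλ = λ_C(1 - cos θ)
Δλ = 2.4263 × (1 - cos(122°))
Δλ = 2.4263 × 1.5299
Δλ = 3.7121 pm

Initial wavelength:
λ = λ' - Δλ
λ = 29.0121 - 3.7121
λ = 25.3000 pm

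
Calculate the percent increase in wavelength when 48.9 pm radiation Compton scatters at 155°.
9.4587%

Calculate the Compton shift:
Δλ = λ_C(1 - cos(155°))
Δλ = 2.4263 × (1 - cos(155°))
Δλ = 2.4263 × 1.9063
Δλ = 4.6253 pm

Percentage change:
(Δλ/λ₀) × 100 = (4.6253/48.9) × 100
= 9.4587%

(Intermediate values are shown rounded; full precision is carried through to the final answer.)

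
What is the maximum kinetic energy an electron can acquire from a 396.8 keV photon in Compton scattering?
241.3772 keV

Maximum energy transfer occurs at θ = 180° (backscattering).

Initial photon: E₀ = 396.8 keV → λ₀ = 3.1246 pm

Maximum Compton shift (at 180°):
Δλ_max = 2λ_C = 2 × 2.4263 = 4.8526 pm

Final wavelength:
λ' = 3.1246 + 4.8526 = 7.9772 pm

Minimum photon energy (maximum energy to electron):
E'_min = hc/λ' = 155.4228 keV

Maximum electron kinetic energy:
K_max = E₀ - E'_min = 396.8000 - 155.4228 = 241.3772 keV

(Intermediate values are shown rounded; full precision is carried through to the final answer.)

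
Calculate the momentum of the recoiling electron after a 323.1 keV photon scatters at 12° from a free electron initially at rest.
3.5929e-23 kg·m/s

The electron is initially at rest, so by conservation of momentum:
p⃗_e = p⃗₀ − p⃗'  (incident photon momentum minus scattered photon momentum)

Photon momentum magnitudes (p = h/λ = E/c):
λ₀ = hc/E₀ = 3.8373 pm → p₀ = h/λ₀ = 1.7267e-22 kg·m/s
Δλ = λ_C(1 − cos 12°) = 0.0530 pm
λ' = 3.8904 pm → p' = h/λ' = 1.7032e-22 kg·m/s

The scattered photon makes angle θ = 12° with the incident direction, so by the law of cosines:
|p⃗_e|² = p₀² + p'² − 2p₀p'cos θ
|p⃗_e|² = (1.7267e-22)² + (1.7032e-22)² − 2·1.7267e-22·1.7032e-22·cos(12°)
|p⃗_e| = 3.5929e-23 kg·m/s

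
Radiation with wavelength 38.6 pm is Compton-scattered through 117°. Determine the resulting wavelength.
42.1278 pm

Using the Compton scattering formula:
λ' = λ + Δλ = λ + λ_C(1 - cos θ)

Given:
- Initial wavelength λ = 38.6 pm
- Scattering angle θ = 117°
- Compton wavelength λ_C ≈ 2.4263 pm

Calculate the shift:
Δλ = 2.4263 × (1 - cos(117°))
Δλ = 2.4263 × 1.4540
Δλ = 3.5278 pm

Final wavelength:
λ' = 38.6 + 3.5278 = 42.1278 pm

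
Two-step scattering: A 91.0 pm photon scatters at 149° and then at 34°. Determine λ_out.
95.9209 pm

Apply Compton shift twice:

First scattering at θ₁ = 149°:
Δλ₁ = λ_C(1 - cos(149°))
Δλ₁ = 2.4263 × 1.8572
Δλ₁ = 4.5061 pm

After first scattering:
λ₁ = 91.0 + 4.5061 = 95.5061 pm

Second scattering at θ₂ = 34°:
Δλ₂ = λ_C(1 - cos(34°))
Δλ₂ = 2.4263 × 0.1710
Δλ₂ = 0.4148 pm

Final wavelength:
λ₂ = 95.5061 + 0.4148 = 95.9209 pm

Total shift: Δλ_total = 4.5061 + 0.4148 = 4.9209 pm

(Intermediate values are shown rounded; full precision is carried through to the final answer.)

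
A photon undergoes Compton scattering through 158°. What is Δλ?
4.6759 pm

Using the Compton scattering formula:
Δλ = λ_C(1 - cos θ)

where λ_C = h/(m_e·c) ≈ 2.4263 pm is the Compton wavelength of an electron.

For θ = 158°:
cos(158°) = -0.9272
1 - cos(158°) = 1.9272

Δλ = 2.4263 × 1.9272
Δλ = 4.6759 pm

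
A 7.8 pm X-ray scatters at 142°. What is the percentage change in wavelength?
55.6188%

Calculate the Compton shift:
Δλ = λ_C(1 - cos(142°))
Δλ = 2.4263 × (1 - cos(142°))
Δλ = 2.4263 × 1.7880
Δλ = 4.3383 pm

Percentage change:
(Δλ/λ₀) × 100 = (4.3383/7.8) × 100
= 55.6188%

(Intermediate values are shown rounded; full precision is carried through to the final answer.)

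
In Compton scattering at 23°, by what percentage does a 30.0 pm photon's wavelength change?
0.6429%

Calculate the Compton shift:
Δλ = λ_C(1 - cos(23°))
Δλ = 2.4263 × (1 - cos(23°))
Δλ = 2.4263 × 0.0795
Δλ = 0.1929 pm

Percentage change:
(Δλ/λ₀) × 100 = (0.1929/30.0) × 100
= 0.6429%

(Intermediate values are shown rounded; full precision is carried through to the final answer.)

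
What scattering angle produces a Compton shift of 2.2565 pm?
85.99°

From the Compton formula Δλ = λ_C(1 - cos θ), we can solve for θ:

cos θ = 1 - Δλ/λ_C

Given:
- Δλ = 2.2565 pm
- λ_C = h/(m_e·c) ≈ 2.42631024 pm

cos θ = 1 - 2.2565/2.42631024
cos θ = 1 - 0.930013
cos θ = 0.069987

θ = arccos(0.069987)
θ = 85.99°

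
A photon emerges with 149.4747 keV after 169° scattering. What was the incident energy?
355.6001 keV

Convert final energy to wavelength (hc ≈ 1239.842 keV·pm):
λ' = hc/E' = 1239.842 / 149.4747 = 8.2947 pm

Calculate the Compton shift:
Δλ = λ_C(1 - cos(169°))
Δλ = 2.4263 × (1 - cos(169°))
Δλ = 4.8080 pm

Initial wavelength:
λ = λ' - Δλ = 8.2947 - 4.8080 = 3.4866 pm

Initial energy:
E = hc/λ = 1239.842 / 3.4866 = 355.6001 keV

(Intermediate values are shown rounded; full precision is carried through to the final answer.)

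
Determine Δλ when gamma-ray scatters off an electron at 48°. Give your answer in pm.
0.8028 pm

Using the Compton scattering formula:
Δλ = λ_C(1 - cos θ)

where λ_C = h/(m_e·c) ≈ 2.4263 pm is the Compton wavelength of an electron.

For θ = 48°:
cos(48°) = 0.6691
1 - cos(48°) = 0.3309

Δλ = 2.4263 × 0.3309
Δλ = 0.8028 pm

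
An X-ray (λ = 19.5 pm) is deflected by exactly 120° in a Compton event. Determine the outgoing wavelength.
23.1395 pm

Using the Compton formula: λ' = λ + λ_C(1 − cos θ)

For θ = 120°, cos θ = -1/2 (exact) = -0.5000, so:
1 − cos 120° = 1 − (-1/2) = 1.5000

Δλ = λ_C × 1.5000 = 2.4263 × 1.5000 = 3.6395 pm

λ' = 19.5 + 3.6395 = 23.1395 pm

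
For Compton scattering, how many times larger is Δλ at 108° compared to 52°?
108° produces the larger shift by a factor of 3.406

Calculate both shifts using Δλ = λ_C(1 - cos θ):

For θ₁ = 52°:
Δλ₁ = 2.4263 × (1 - cos(52°))
Δλ₁ = 2.4263 × 0.3843
Δλ₁ = 0.9325 pm

For θ₂ = 108°:
Δλ₂ = 2.4263 × (1 - cos(108°))
Δλ₂ = 2.4263 × 1.3090
Δλ₂ = 3.1761 pm

The 108° angle produces the larger shift.
Ratio: 3.1761/0.9325 = 3.406

(Intermediate values are shown rounded; full precision is carried through to the final answer.)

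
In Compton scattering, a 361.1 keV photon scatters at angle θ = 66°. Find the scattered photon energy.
254.4333 keV

First convert energy to wavelength:
λ = hc/E, with hc ≈ 1239.842 keV·pm (i.e. 1239.842 eV·nm)

For E = 361.1 keV = 361100 eV:
λ = 1239.842 keV·pm / 361.1 keV
λ = 3.4335 pm

Calculate the Compton shift:
Δλ = λ_C(1 - cos(66°)) = 2.4263 × 0.5933
Δλ = 1.4394 pm

Final wavelength:
λ' = 3.4335 + 1.4394 = 4.8730 pm

Final energy:
E' = hc/λ' = 1239.842 / 4.8730 = 254.4333 keV

(Intermediate values are shown rounded; full precision is carried through to the final answer.)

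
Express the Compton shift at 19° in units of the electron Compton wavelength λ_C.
0.0545 λ_C

The Compton shift formula is:
Δλ = λ_C(1 - cos θ)

Dividing both sides by λ_C:
Δλ/λ_C = 1 - cos θ

For θ = 19°:
Δλ/λ_C = 1 - cos(19°)
Δλ/λ_C = 1 - 0.9455
Δλ/λ_C = 0.0545

This means the shift is 0.0545 × λ_C = 0.1322 pm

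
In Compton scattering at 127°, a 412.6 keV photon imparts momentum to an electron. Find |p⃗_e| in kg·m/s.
2.8877e-22 kg·m/s

The electron is initially at rest, so by conservation of momentum:
p⃗_e = p⃗₀ − p⃗'  (incident photon momentum minus scattered photon momentum)

Photon momentum magnitudes (p = h/λ = E/c):
λ₀ = hc/E₀ = 3.0049 pm → p₀ = h/λ₀ = 2.2051e-22 kg·m/s
Δλ = λ_C(1 − cos 127°) = 3.8865 pm
λ' = 6.8914 pm → p' = h/λ' = 9.6149e-23 kg·m/s

The scattered photon makes angle θ = 127° with the incident direction, so by the law of cosines:
|p⃗_e|² = p₀² + p'² − 2p₀p'cos θ
|p⃗_e|² = (2.2051e-22)² + (9.6149e-23)² − 2·2.2051e-22·9.6149e-23·cos(127°)
|p⃗_e| = 2.8877e-22 kg·m/s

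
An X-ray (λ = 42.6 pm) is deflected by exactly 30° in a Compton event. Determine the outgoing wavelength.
42.9251 pm

Using the Compton formula: λ' = λ + λ_C(1 − cos θ)

For θ = 30°, cos θ = √3/2 (exact) ≈ 0.8660, so:
1 − cos 30° = 1 − (√3/2) ≈ 0.1340

Δλ = λ_C × 0.1340 = 2.4263 × 0.1340 = 0.3251 pm

λ' = 42.6 + 0.3251 = 42.9251 pm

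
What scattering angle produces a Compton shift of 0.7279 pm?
45.57°

From the Compton formula Δλ = λ_C(1 - cos θ), we can solve for θ:

cos θ = 1 - Δλ/λ_C

Given:
- Δλ = 0.7279 pm
- λ_C = h/(m_e·c) ≈ 2.42631024 pm

cos θ = 1 - 0.7279/2.42631024
cos θ = 1 - 0.300003
cos θ = 0.699997

θ = arccos(0.699997)
θ = 45.57°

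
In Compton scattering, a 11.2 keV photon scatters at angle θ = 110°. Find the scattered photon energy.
10.8800 keV

First convert energy to wavelength:
λ = hc/E, with hc ≈ 1239.842 keV·pm (i.e. 1239.842 eV·nm)

For E = 11.2 keV = 11200 eV:
λ = 1239.842 keV·pm / 11.2 keV
λ = 110.7002 pm

Calculate the Compton shift:
Δλ = λ_C(1 - cos(110°)) = 2.4263 × 1.3420
Δλ = 3.2562 pm

Final wavelength:
λ' = 110.7002 + 3.2562 = 113.9563 pm

Final energy:
E' = hc/λ' = 1239.842 / 113.9563 = 10.8800 keV

(Intermediate values are shown rounded; full precision is carried through to the final answer.)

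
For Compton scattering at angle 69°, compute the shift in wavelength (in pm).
1.5568 pm

Using the Compton scattering formula:
Δλ = λ_C(1 - cos θ)

where λ_C = h/(m_e·c) ≈ 2.4263 pm is the Compton wavelength of an electron.

For θ = 69°:
cos(69°) = 0.3584
1 - cos(69°) = 0.6416

Δλ = 2.4263 × 0.6416
Δλ = 1.5568 pm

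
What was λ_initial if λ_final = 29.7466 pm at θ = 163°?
25.0000 pm

From λ' = λ + Δλ, we have λ = λ' - Δλ

First calculate the Compton shift:
Δλ = λ_C(1 - cos θ)
Δλ = 2.4263 × (1 - cos(163°))
Δλ = 2.4263 × 1.9563
Δλ = 4.7466 pm

Initial wavelength:
λ = λ' - Δλ
λ = 29.7466 - 4.7466
λ = 25.0000 pm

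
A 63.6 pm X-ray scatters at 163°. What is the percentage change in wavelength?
7.4632%

Calculate the Compton shift:
Δλ = λ_C(1 - cos(163°))
Δλ = 2.4263 × (1 - cos(163°))
Δλ = 2.4263 × 1.9563
Δλ = 4.7466 pm

Percentage change:
(Δλ/λ₀) × 100 = (4.7466/63.6) × 100
= 7.4632%

(Intermediate values are shown rounded; full precision is carried through to the final answer.)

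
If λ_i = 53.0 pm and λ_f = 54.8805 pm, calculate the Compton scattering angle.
77.00°

First find the wavelength shift:
Δλ = λ' - λ = 54.8805 - 53.0 = 1.8805 pm

Using Δλ = λ_C(1 - cos θ), with λ_C = h/(m_e·c) ≈ 2.42631024 pm:
cos θ = 1 - Δλ/λ_C
cos θ = 1 - 1.8805/2.42631024
cos θ = 0.224955

θ = arccos(0.224955)
θ = 77.00°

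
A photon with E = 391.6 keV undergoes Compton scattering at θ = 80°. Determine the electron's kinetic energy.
151.8353 keV

By energy conservation: K_e = E_initial - E_final

First find the scattered photon energy:
Initial wavelength: λ = hc/E = 3.1661 pm
Compton shift: Δλ = λ_C(1 - cos(80°)) = 2.0050 pm
Final wavelength: λ' = 3.1661 + 2.0050 = 5.1711 pm
Final photon energy: E' = hc/λ' = 239.7647 keV

Electron kinetic energy:
K_e = E - E' = 391.6000 - 239.7647 = 151.8353 keV

(Intermediate values are shown rounded; full precision is carried through to the final answer.)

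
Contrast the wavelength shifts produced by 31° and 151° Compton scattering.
151° produces the larger shift by a factor of 13.125

Calculate both shifts using Δλ = λ_C(1 - cos θ):

For θ₁ = 31°:
Δλ₁ = 2.4263 × (1 - cos(31°))
Δλ₁ = 2.4263 × 0.1428
Δλ₁ = 0.3466 pm

For θ₂ = 151°:
Δλ₂ = 2.4263 × (1 - cos(151°))
Δλ₂ = 2.4263 × 1.8746
Δλ₂ = 4.5484 pm

The 151° angle produces the larger shift.
Ratio: 4.5484/0.3466 = 13.125

(Intermediate values are shown rounded; full precision is carried through to the final answer.)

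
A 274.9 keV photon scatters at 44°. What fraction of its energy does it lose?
0.1312 (or 13.12%)

Calculate initial and final photon energies:

Initial: E₀ = 274.9 keV → λ₀ = 4.5102 pm
Compton shift: Δλ = 0.6810 pm
Final wavelength: λ' = 5.1911 pm
Final energy: E' = 238.8388 keV

Fractional energy loss:
(E₀ - E')/E₀ = (274.9000 - 238.8388)/274.9000
= 36.0612/274.9000
= 0.1312
= 13.12%

(Intermediate values are shown rounded; full precision is carried through to the final answer.)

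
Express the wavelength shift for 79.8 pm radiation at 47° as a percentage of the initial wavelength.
0.9669%

Calculate the Compton shift:
Δλ = λ_C(1 - cos(47°))
Δλ = 2.4263 × (1 - cos(47°))
Δλ = 2.4263 × 0.3180
Δλ = 0.7716 pm

Percentage change:
(Δλ/λ₀) × 100 = (0.7716/79.8) × 100
= 0.9669%

(Intermediate values are shown rounded; full precision is carried through to the final answer.)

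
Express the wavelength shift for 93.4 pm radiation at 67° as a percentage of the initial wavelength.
1.5827%

Calculate the Compton shift:
Δλ = λ_C(1 - cos(67°))
Δλ = 2.4263 × (1 - cos(67°))
Δλ = 2.4263 × 0.6093
Δλ = 1.4783 pm

Percentage change:
(Δλ/λ₀) × 100 = (1.4783/93.4) × 100
= 1.5827%

(Intermediate values are shown rounded; full precision is carried through to the final answer.)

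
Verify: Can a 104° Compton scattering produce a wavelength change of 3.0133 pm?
Yes, consistent

Calculate the expected shift for θ = 104°:

Δλ_expected = λ_C(1 - cos(104°))
Δλ_expected = 2.4263 × (1 - cos(104°))
Δλ_expected = 2.4263 × 1.2419
Δλ_expected = 3.0133 pm

Given shift: 3.0133 pm
Expected shift: 3.0133 pm
Difference: 0.0000 pm

The values match. This is consistent with Compton scattering at the stated angle.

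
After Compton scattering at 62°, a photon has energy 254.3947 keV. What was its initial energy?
345.7000 keV

Convert final energy to wavelength (hc ≈ 1239.842 keV·pm):
λ' = hc/E' = 1239.842 / 254.3947 = 4.8737 pm

Calculate the Compton shift:
Δλ = λ_C(1 - cos(62°))
Δλ = 2.4263 × (1 - cos(62°))
Δλ = 1.2872 pm

Initial wavelength:
λ = λ' - Δλ = 4.8737 - 1.2872 = 3.5865 pm

Initial energy:
E = hc/λ = 1239.842 / 3.5865 = 345.7000 keV

(Intermediate values are shown rounded; full precision is carried through to the final answer.)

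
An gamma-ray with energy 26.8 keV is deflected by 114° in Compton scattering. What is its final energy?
24.9586 keV

First convert energy to wavelength:
λ = hc/E, with hc ≈ 1239.842 keV·pm (i.e. 1239.842 eV·nm)

For E = 26.8 keV = 26800 eV:
λ = 1239.842 keV·pm / 26.8 keV
λ = 46.2628 pm

Calculate the Compton shift:
Δλ = λ_C(1 - cos(114°)) = 2.4263 × 1.4067
Δλ = 3.4132 pm

Final wavelength:
λ' = 46.2628 + 3.4132 = 49.6759 pm

Final energy:
E' = hc/λ' = 1239.842 / 49.6759 = 24.9586 keV

(Intermediate values are shown rounded; full precision is carried through to the final answer.)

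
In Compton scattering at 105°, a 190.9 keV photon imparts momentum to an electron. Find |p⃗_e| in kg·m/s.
1.3743e-22 kg·m/s

The electron is initially at rest, so by conservation of momentum:
p⃗_e = p⃗₀ − p⃗'  (incident photon momentum minus scattered photon momentum)

Photon momentum magnitudes (p = h/λ = E/c):
λ₀ = hc/E₀ = 6.4947 pm → p₀ = h/λ₀ = 1.0202e-22 kg·m/s
Δλ = λ_C(1 − cos 105°) = 3.0543 pm
λ' = 9.5490 pm → p' = h/λ' = 6.9390e-23 kg·m/s

The scattered photon makes angle θ = 105° with the incident direction, so by the law of cosines:
|p⃗_e|² = p₀² + p'² − 2p₀p'cos θ
|p⃗_e|² = (1.0202e-22)² + (6.9390e-23)² − 2·1.0202e-22·6.9390e-23·cos(105°)
|p⃗_e| = 1.3743e-22 kg·m/s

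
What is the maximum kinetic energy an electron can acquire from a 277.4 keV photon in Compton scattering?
144.4001 keV

Maximum energy transfer occurs at θ = 180° (backscattering).

Initial photon: E₀ = 277.4 keV → λ₀ = 4.4695 pm

Maximum Compton shift (at 180°):
Δλ_max = 2λ_C = 2 × 2.4263 = 4.8526 pm

Final wavelength:
λ' = 4.4695 + 4.8526 = 9.3221 pm

Minimum photon energy (maximum energy to electron):
E'_min = hc/λ' = 132.9999 keV

Maximum electron kinetic energy:
K_max = E₀ - E'_min = 277.4000 - 132.9999 = 144.4001 keV

(Intermediate values are shown rounded; full precision is carried through to the final answer.)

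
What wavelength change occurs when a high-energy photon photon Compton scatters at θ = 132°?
4.0498 pm

Using the Compton scattering formula:
Δλ = λ_C(1 - cos θ)

where λ_C = h/(m_e·c) ≈ 2.4263 pm is the Compton wavelength of an electron.

For θ = 132°:
cos(132°) = -0.6691
1 - cos(132°) = 1.6691

Δλ = 2.4263 × 1.6691
Δλ = 4.0498 pm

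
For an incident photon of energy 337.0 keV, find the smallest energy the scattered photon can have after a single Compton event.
145.3222 keV (at θ = 180°)

The scattered photon has minimum energy when its wavelength is maximum, i.e., when the Compton shift Δλ = λ_C(1 − cos θ) is maximum. This occurs at θ = 180° (backscattering), giving Δλ_max = 2λ_C = 4.8526 pm.

Initial wavelength: λ₀ = hc/E₀ = 3.6791 pm
Maximum final wavelength: λ'_max = λ₀ + 2λ_C = 3.6791 + 4.8526 = 8.5317 pm
Minimum final energy: E'_min = hc/λ'_max = 145.3222 keV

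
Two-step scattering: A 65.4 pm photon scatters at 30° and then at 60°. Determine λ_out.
66.9382 pm

Apply Compton shift twice:

First scattering at θ₁ = 30°:
Δλ₁ = λ_C(1 - cos(30°))
Δλ₁ = 2.4263 × 0.1340
Δλ₁ = 0.3251 pm

After first scattering:
λ₁ = 65.4 + 0.3251 = 65.7251 pm

Second scattering at θ₂ = 60°:
Δλ₂ = λ_C(1 - cos(60°))
Δλ₂ = 2.4263 × 0.5000
Δλ₂ = 1.2132 pm

Final wavelength:
λ₂ = 65.7251 + 1.2132 = 66.9382 pm

Total shift: Δλ_total = 0.3251 + 1.2132 = 1.5382 pm

(Intermediate values are shown rounded; full precision is carried through to the final answer.)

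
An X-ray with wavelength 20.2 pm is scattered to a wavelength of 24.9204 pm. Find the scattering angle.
161.00°

First find the wavelength shift:
Δλ = λ' - λ = 24.9204 - 20.2 = 4.7204 pm

Using Δλ = λ_C(1 - cos θ), with λ_C = h/(m_e·c) ≈ 2.42631024 pm:
cos θ = 1 - Δλ/λ_C
cos θ = 1 - 4.7204/2.42631024
cos θ = -0.945506

θ = arccos(-0.945506)
θ = 161.00°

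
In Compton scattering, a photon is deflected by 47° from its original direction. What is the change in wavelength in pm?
0.7716 pm

Using the Compton scattering formula:
Δλ = λ_C(1 - cos θ)

where λ_C = h/(m_e·c) ≈ 2.4263 pm is the Compton wavelength of an electron.

For θ = 47°:
cos(47°) = 0.6820
1 - cos(47°) = 0.3180

Δλ = 2.4263 × 0.3180
Δλ = 0.7716 pm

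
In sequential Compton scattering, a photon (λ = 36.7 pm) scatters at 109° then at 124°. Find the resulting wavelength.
43.6993 pm

Apply Compton shift twice:

First scattering at θ₁ = 109°:
Δλ₁ = λ_C(1 - cos(109°))
Δλ₁ = 2.4263 × 1.3256
Δλ₁ = 3.2162 pm

After first scattering:
λ₁ = 36.7 + 3.2162 = 39.9162 pm

Second scattering at θ₂ = 124°:
Δλ₂ = λ_C(1 - cos(124°))
Δλ₂ = 2.4263 × 1.5592
Δλ₂ = 3.7831 pm

Final wavelength:
λ₂ = 39.9162 + 3.7831 = 43.6993 pm

Total shift: Δλ_total = 3.2162 + 3.7831 = 6.9993 pm

(Intermediate values are shown rounded; full precision is carried through to the final answer.)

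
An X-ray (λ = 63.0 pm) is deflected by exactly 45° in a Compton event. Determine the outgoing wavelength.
63.7106 pm

Using the Compton formula: λ' = λ + λ_C(1 − cos θ)

For θ = 45°, cos θ = √2/2 (exact) ≈ 0.7071, so:
1 − cos 45° = 1 − (√2/2) ≈ 0.2929

Δλ = λ_C × 0.2929 = 2.4263 × 0.2929 = 0.7106 pm

λ' = 63.0 + 0.7106 = 63.7106 pm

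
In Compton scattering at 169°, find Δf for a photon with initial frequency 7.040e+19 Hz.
3.733e+19 Hz (decrease)

Convert frequency to wavelength (c = 299792458 m/s):
λ₀ = c/f₀ = 299792458/7.040e+19 = 4.2584156e-12 m = 4.2584 pm

Calculate Compton shift:
Δλ = λ_C(1 - cos(169°)) = 4.8080 pm

Final wavelength:
λ' = λ₀ + Δλ = 4.2584 + 4.8080 = 9.0665 pm

Final frequency:
f' = c/λ' = 299792458/9.0664579e-12 = 3.3066106e+19 Hz

Frequency shift (decrease):
Δf = f₀ - f' = 7.040e+19 - 3.3066106e+19 = 3.733e+19 Hz

(Intermediate values are shown rounded; full precision is carried through to the final answer.)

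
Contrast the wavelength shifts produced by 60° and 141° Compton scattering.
141° produces the larger shift by a factor of 3.554

Calculate both shifts using Δλ = λ_C(1 - cos θ):

For θ₁ = 60°:
Δλ₁ = 2.4263 × (1 - cos(60°))
Δλ₁ = 2.4263 × 0.5000
Δλ₁ = 1.2132 pm

For θ₂ = 141°:
Δλ₂ = 2.4263 × (1 - cos(141°))
Δλ₂ = 2.4263 × 1.7771
Δλ₂ = 4.3119 pm

The 141° angle produces the larger shift.
Ratio: 4.3119/1.2132 = 3.554

(Intermediate values are shown rounded; full precision is carried through to the final answer.)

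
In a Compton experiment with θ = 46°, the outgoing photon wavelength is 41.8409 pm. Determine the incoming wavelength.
41.1000 pm

From λ' = λ + Δλ, we have λ = λ' - Δλ

First calculate the Compton shift:
Δλ = λ_C(1 - cos θ)
Δλ = 2.4263 × (1 - cos(46°))
Δλ = 2.4263 × 0.3053
Δλ = 0.7409 pm

Initial wavelength:
λ = λ' - Δλ
λ = 41.8409 - 0.7409
λ = 41.1000 pm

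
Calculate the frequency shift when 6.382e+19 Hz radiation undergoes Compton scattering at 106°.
2.535e+19 Hz (decrease)

Convert frequency to wavelength (c = 299792458 m/s):
λ₀ = c/f₀ = 299792458/6.382e+19 = 4.6974688e-12 m = 4.6975 pm

Calculate Compton shift:
Δλ = λ_C(1 - cos(106°)) = 3.0951 pm

Final wavelength:
λ' = λ₀ + Δλ = 4.6975 + 3.0951 = 7.7926 pm

Final frequency:
f' = c/λ' = 299792458/7.7925608e-12 = 3.8471623e+19 Hz

Frequency shift (decrease):
Δf = f₀ - f' = 6.382e+19 - 3.8471623e+19 = 2.535e+19 Hz

(Intermediate values are shown rounded; full precision is carried through to the final answer.)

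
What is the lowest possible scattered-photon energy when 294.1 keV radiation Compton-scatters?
136.7221 keV (at θ = 180°)

The scattered photon has minimum energy when its wavelength is maximum, i.e., when the Compton shift Δλ = λ_C(1 − cos θ) is maximum. This occurs at θ = 180° (backscattering), giving Δλ_max = 2λ_C = 4.8526 pm.

Initial wavelength: λ₀ = hc/E₀ = 4.2157 pm
Maximum final wavelength: λ'_max = λ₀ + 2λ_C = 4.2157 + 4.8526 = 9.0683 pm
Minimum final energy: E'_min = hc/λ'_max = 136.7221 keV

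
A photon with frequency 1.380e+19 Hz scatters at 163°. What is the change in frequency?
2.475e+18 Hz (decrease)

Convert frequency to wavelength (c = 299792458 m/s):
λ₀ = c/f₀ = 299792458/1.380e+19 = 2.1724091e-11 m = 21.7241 pm

Calculate Compton shift:
Δλ = λ_C(1 - cos(163°)) = 4.7466 pm

Final wavelength:
λ' = λ₀ + Δλ = 21.7241 + 4.7466 = 26.4707 pm

Final frequency:
f' = c/λ' = 299792458/2.6470693e-11 = 1.1325448e+19 Hz

Frequency shift (decrease):
Δf = f₀ - f' = 1.380e+19 - 1.1325448e+19 = 2.475e+18 Hz

(Intermediate values are shown rounded; full precision is carried through to the final answer.)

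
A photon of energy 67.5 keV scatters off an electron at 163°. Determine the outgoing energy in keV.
53.6388 keV

First convert energy to wavelength:
λ = hc/E, with hc ≈ 1239.842 keV·pm (i.e. 1239.842 eV·nm)

For E = 67.5 keV = 67500 eV:
λ = 1239.842 keV·pm / 67.5 keV
λ = 18.3680 pm

Calculate the Compton shift:
Δλ = λ_C(1 - cos(163°)) = 2.4263 × 1.9563
Δλ = 4.7466 pm

Final wavelength:
λ' = 18.3680 + 4.7466 = 23.1146 pm

Final energy:
E' = hc/λ' = 1239.842 / 23.1146 = 53.6388 keV

(Intermediate values are shown rounded; full precision is carried through to the final answer.)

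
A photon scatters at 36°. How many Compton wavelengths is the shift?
0.1910 λ_C

The Compton shift formula is:
Δλ = λ_C(1 - cos θ)

Dividing both sides by λ_C:
Δλ/λ_C = 1 - cos θ

For θ = 36°:
Δλ/λ_C = 1 - cos(36°)
Δλ/λ_C = 1 - 0.8090
Δλ/λ_C = 0.1910

This means the shift is 0.1910 × λ_C = 0.4634 pm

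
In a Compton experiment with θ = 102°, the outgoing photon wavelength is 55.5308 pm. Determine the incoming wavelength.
52.6000 pm

From λ' = λ + Δλ, we have λ = λ' - Δλ

First calculate the Compton shift:
Δλ = λ_C(1 - cos θ)
Δλ = 2.4263 × (1 - cos(102°))
Δλ = 2.4263 × 1.2079
Δλ = 2.9308 pm

Initial wavelength:
λ = λ' - Δλ
λ = 55.5308 - 2.9308
λ = 52.6000 pm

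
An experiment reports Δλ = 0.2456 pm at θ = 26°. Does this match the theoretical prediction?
Yes, consistent

Calculate the expected shift for θ = 26°:

Δλ_expected = λ_C(1 - cos(26°))
Δλ_expected = 2.4263 × (1 - cos(26°))
Δλ_expected = 2.4263 × 0.1012
Δλ_expected = 0.2456 pm

Given shift: 0.2456 pm
Expected shift: 0.2456 pm
Difference: 0.0000 pm

The values match. This is consistent with Compton scattering at the stated angle.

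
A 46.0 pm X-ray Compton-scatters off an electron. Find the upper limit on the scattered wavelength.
50.8526 pm (at θ = 180°)

The Compton shift is Δλ = λ_C(1 − cos θ).

Since cos θ ranges from −1 to 1, the factor (1 − cos θ) ranges from 0 to 2; the maximum shift occurs at θ = 180° (backscattering):
Δλ_max = 2λ_C = 2 × 2.4263 pm = 4.8526 pm

Maximum scattered wavelength:
λ'_max = λ₀ + Δλ_max = 46.0 + 4.8526 = 50.8526 pm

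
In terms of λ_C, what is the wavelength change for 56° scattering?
0.4408 λ_C

The Compton shift formula is:
Δλ = λ_C(1 - cos θ)

Dividing both sides by λ_C:
Δλ/λ_C = 1 - cos θ

For θ = 56°:
Δλ/λ_C = 1 - cos(56°)
Δλ/λ_C = 1 - 0.5592
Δλ/λ_C = 0.4408

This means the shift is 0.4408 × λ_C = 1.0695 pm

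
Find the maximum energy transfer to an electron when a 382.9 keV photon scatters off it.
229.6562 keV

Maximum energy transfer occurs at θ = 180° (backscattering).

Initial photon: E₀ = 382.9 keV → λ₀ = 3.2380 pm

Maximum Compton shift (at 180°):
Δλ_max = 2λ_C = 2 × 2.4263 = 4.8526 pm

Final wavelength:
λ' = 3.2380 + 4.8526 = 8.0907 pm

Minimum photon energy (maximum energy to electron):
E'_min = hc/λ' = 153.2438 keV

Maximum electron kinetic energy:
K_max = E₀ - E'_min = 382.9000 - 153.2438 = 229.6562 keV

(Intermediate values are shown rounded; full precision is carried through to the final answer.)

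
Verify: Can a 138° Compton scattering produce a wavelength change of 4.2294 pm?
Yes, consistent

Calculate the expected shift for θ = 138°:

Δλ_expected = λ_C(1 - cos(138°))
Δλ_expected = 2.4263 × (1 - cos(138°))
Δλ_expected = 2.4263 × 1.7431
Δλ_expected = 4.2294 pm

Given shift: 4.2294 pm
Expected shift: 4.2294 pm
Difference: 0.0000 pm

The values match. This is consistent with Compton scattering at the stated angle.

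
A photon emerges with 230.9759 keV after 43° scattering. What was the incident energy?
262.9000 keV

Convert final energy to wavelength (hc ≈ 1239.842 keV·pm):
λ' = hc/E' = 1239.842 / 230.9759 = 5.3678 pm

Calculate the Compton shift:
Δλ = λ_C(1 - cos(43°))
Δλ = 2.4263 × (1 - cos(43°))
Δλ = 0.6518 pm

Initial wavelength:
λ = λ' - Δλ = 5.3678 - 0.6518 = 4.7160 pm

Initial energy:
E = hc/λ = 1239.842 / 4.7160 = 262.9000 keV

(Intermediate values are shown rounded; full precision is carried through to the final answer.)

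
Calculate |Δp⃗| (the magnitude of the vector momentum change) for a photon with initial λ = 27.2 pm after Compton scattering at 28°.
1.1728e-23 kg·m/s

Photon momentum magnitude is p = h/λ.

Initial momentum:
p₀ = h/λ = 6.6261e-34/2.7200e-11 = 2.4361e-23 kg·m/s

After scattering:
λ' = λ + Δλ = 27.2 + 0.2840 = 27.4840 pm
p' = h/λ' = 6.6261e-34/2.7484e-11 = 2.4109e-23 kg·m/s

Momentum is a vector; the scattered photon's direction makes angle θ = 28° with the incident direction. The magnitude of the vector change Δp⃗ = p⃗₀ − p⃗' is found from the law of cosines:
|Δp⃗|² = p₀² + p'² − 2p₀p'cos θ
|Δp⃗|² = (2.4361e-23)² + (2.4109e-23)² − 2·2.4361e-23·2.4109e-23·cos(28°)
|Δp⃗| = 1.1728e-23 kg·m/s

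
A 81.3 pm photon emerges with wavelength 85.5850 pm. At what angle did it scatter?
140.00°

First find the wavelength shift:
Δλ = λ' - λ = 85.5850 - 81.3 = 4.2850 pm

Using Δλ = λ_C(1 - cos θ), with λ_C = h/(m_e·c) ≈ 2.42631024 pm:
cos θ = 1 - Δλ/λ_C
cos θ = 1 - 4.2850/2.42631024
cos θ = -0.766056

θ = arccos(-0.766056)
θ = 140.00°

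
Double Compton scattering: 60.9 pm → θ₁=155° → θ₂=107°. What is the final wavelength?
68.6610 pm

Apply Compton shift twice:

First scattering at θ₁ = 155°:
Δλ₁ = λ_C(1 - cos(155°))
Δλ₁ = 2.4263 × 1.9063
Δλ₁ = 4.6253 pm

After first scattering:
λ₁ = 60.9 + 4.6253 = 65.5253 pm

Second scattering at θ₂ = 107°:
Δλ₂ = λ_C(1 - cos(107°))
Δλ₂ = 2.4263 × 1.2924
Δλ₂ = 3.1357 pm

Final wavelength:
λ₂ = 65.5253 + 3.1357 = 68.6610 pm

Total shift: Δλ_total = 4.6253 + 3.1357 = 7.7610 pm

(Intermediate values are shown rounded; full precision is carried through to the final answer.)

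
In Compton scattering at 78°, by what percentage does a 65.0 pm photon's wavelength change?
2.9567%

Calculate the Compton shift:
Δλ = λ_C(1 - cos(78°))
Δλ = 2.4263 × (1 - cos(78°))
Δλ = 2.4263 × 0.7921
Δλ = 1.9219 pm

Percentage change:
(Δλ/λ₀) × 100 = (1.9219/65.0) × 100
= 2.9567%

(Intermediate values are shown rounded; full precision is carried through to the final answer.)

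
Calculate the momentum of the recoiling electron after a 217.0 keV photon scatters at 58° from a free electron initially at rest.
1.0446e-22 kg·m/s

The electron is initially at rest, so by conservation of momentum:
p⃗_e = p⃗₀ − p⃗'  (incident photon momentum minus scattered photon momentum)

Photon momentum magnitudes (p = h/λ = E/c):
λ₀ = hc/E₀ = 5.7136 pm → p₀ = h/λ₀ = 1.1597e-22 kg·m/s
Δλ = λ_C(1 − cos 58°) = 1.1406 pm
λ' = 6.8541 pm → p' = h/λ' = 9.6673e-23 kg·m/s

The scattered photon makes angle θ = 58° with the incident direction, so by the law of cosines:
|p⃗_e|² = p₀² + p'² − 2p₀p'cos θ
|p⃗_e|² = (1.1597e-22)² + (9.6673e-23)² − 2·1.1597e-22·9.6673e-23·cos(58°)
|p⃗_e| = 1.0446e-22 kg·m/s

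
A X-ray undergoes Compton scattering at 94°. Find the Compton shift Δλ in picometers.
2.5956 pm

Using the Compton scattering formula:
Δλ = λ_C(1 - cos θ)

where λ_C = h/(m_e·c) ≈ 2.4263 pm is the Compton wavelength of an electron.

For θ = 94°:
cos(94°) = -0.0698
1 - cos(94°) = 1.0698

Δλ = 2.4263 × 1.0698
Δλ = 2.5956 pm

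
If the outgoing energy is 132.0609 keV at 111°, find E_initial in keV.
203.5000 keV

Convert final energy to wavelength (hc ≈ 1239.842 keV·pm):
λ' = hc/E' = 1239.842 / 132.0609 = 9.3884 pm

Calculate the Compton shift:
Δλ = λ_C(1 - cos(111°))
Δλ = 2.4263 × (1 - cos(111°))
Δλ = 3.2958 pm

Initial wavelength:
λ = λ' - Δλ = 9.3884 - 3.2958 = 6.0926 pm

Initial energy:
E = hc/λ = 1239.842 / 6.0926 = 203.5000 keV

(Intermediate values are shown rounded; full precision is carried through to the final answer.)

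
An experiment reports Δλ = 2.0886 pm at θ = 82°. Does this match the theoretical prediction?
Yes, consistent

Calculate the expected shift for θ = 82°:

Δλ_expected = λ_C(1 - cos(82°))
Δλ_expected = 2.4263 × (1 - cos(82°))
Δλ_expected = 2.4263 × 0.8608
Δλ_expected = 2.0886 pm

Given shift: 2.0886 pm
Expected shift: 2.0886 pm
Difference: 0.0000 pm

The values match. This is consistent with Compton scattering at the stated angle.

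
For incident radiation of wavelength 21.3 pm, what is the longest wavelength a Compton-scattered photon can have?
26.1526 pm (at θ = 180°)

The Compton shift is Δλ = λ_C(1 − cos θ).

Since cos θ ranges from −1 to 1, the factor (1 − cos θ) ranges from 0 to 2; the maximum shift occurs at θ = 180° (backscattering):
Δλ_max = 2λ_C = 2 × 2.4263 pm = 4.8526 pm

Maximum scattered wavelength:
λ'_max = λ₀ + Δλ_max = 21.3 + 4.8526 = 26.1526 pm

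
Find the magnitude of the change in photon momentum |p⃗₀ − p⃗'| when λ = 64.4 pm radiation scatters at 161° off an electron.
1.9603e-23 kg·m/s

Photon momentum magnitude is p = h/λ.

Initial momentum:
p₀ = h/λ = 6.6261e-34/6.4400e-11 = 1.0289e-23 kg·m/s

After scattering:
λ' = λ + Δλ = 64.4 + 4.7204 = 69.1204 pm
p' = h/λ' = 6.6261e-34/6.9120e-11 = 9.5863e-24 kg·m/s

Momentum is a vector; the scattered photon's direction makes angle θ = 161° with the incident direction. The magnitude of the vector change Δp⃗ = p⃗₀ − p⃗' is found from the law of cosines:
|Δp⃗|² = p₀² + p'² − 2p₀p'cos θ
|Δp⃗|² = (1.0289e-23)² + (9.5863e-24)² − 2·1.0289e-23·9.5863e-24·cos(161°)
|Δp⃗| = 1.9603e-23 kg·m/s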